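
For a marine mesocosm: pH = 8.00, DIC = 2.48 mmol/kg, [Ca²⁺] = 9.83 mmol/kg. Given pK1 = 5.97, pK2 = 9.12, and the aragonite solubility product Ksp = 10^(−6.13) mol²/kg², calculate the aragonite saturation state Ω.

α₂ = 1 / (1 + [H⁺]/K2 + [H⁺]²/(K1K2)) = 1 / (1 + 10^+1.12 + 10^-0.91)
   = 1 / (1 + 13.183 + 0.12303) = 1/14.306 = 0.06990
[CO3²⁻] = α₂ × DIC = 0.06990 × 2.48 = 0.1734 mmol/kg
Ksp = 10^(−6.13) = 7.413×10^-7
Ω = [Ca²⁺][CO3²⁻]/Ksp = (9.83×10^-3)(1.734×10^-4) / 7.413×10^-7 = 2.30

Ω = 2.30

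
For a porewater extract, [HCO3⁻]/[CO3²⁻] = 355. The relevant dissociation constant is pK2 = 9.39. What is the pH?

From K2 = [H⁺][CO3²⁻]/[HCO3⁻]:  pH = pK2 − log₁₀([HCO3⁻]/[CO3²⁻])
log₁₀(355) = +2.550
pH = 9.39 − (+2.550) = 6.84

pH = 6.84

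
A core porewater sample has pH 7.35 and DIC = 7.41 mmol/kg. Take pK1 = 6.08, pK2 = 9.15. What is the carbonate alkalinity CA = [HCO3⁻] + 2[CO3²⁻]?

CA = 7.15 mmol/kg

CA = [HCO3⁻] + 2[CO3²⁻] = (α₁ + 2α₂)·DIC
At pH 7.35: [H⁺]/K1 = 10^-1.27 = 0.053703, K2/[H⁺] = 10^-1.80 = 0.015849
α₁ = 1/(1 + 0.053703 + 0.015849) = 1/1.0696 = 0.9350; α₂ = α₁·K2/[H⁺] = 0.01482
α₁ + 2α₂ = 0.9646
CA = 0.9646 × 7.41 = 7.15 mmol/kg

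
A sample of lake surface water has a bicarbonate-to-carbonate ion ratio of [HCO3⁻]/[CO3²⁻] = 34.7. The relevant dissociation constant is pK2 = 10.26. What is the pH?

From K2 = [H⁺][CO3²⁻]/[HCO3⁻]:  pH = pK2 − log₁₀([HCO3⁻]/[CO3²⁻])
log₁₀(34.7) = +1.540
pH = 10.26 − (+1.540) = 8.72

pH = 8.72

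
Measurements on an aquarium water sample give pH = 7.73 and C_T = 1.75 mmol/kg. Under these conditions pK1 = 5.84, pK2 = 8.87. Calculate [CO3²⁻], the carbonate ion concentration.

α₂ = 1 / (1 + [H⁺]/K2 + [H⁺]²/(K1K2)) = 1 / (1 + 10^+1.14 + 10^-0.75)
   = 1 / (1 + 13.804 + 0.17783) = 1/14.982 = 0.06675
[CO3²⁻] = α₂ × DIC = 0.06675 × 1.75 = 0.117 mmol/kg

[CO3²⁻] = 0.117 mmol/kg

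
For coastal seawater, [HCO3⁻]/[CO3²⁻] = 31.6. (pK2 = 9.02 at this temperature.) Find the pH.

From K2 = [H⁺][CO3²⁻]/[HCO3⁻]:  pH = pK2 − log₁₀([HCO3⁻]/[CO3²⁻])
log₁₀(31.6) = +1.500
pH = 9.02 − (+1.500) = 7.52

pH = 7.52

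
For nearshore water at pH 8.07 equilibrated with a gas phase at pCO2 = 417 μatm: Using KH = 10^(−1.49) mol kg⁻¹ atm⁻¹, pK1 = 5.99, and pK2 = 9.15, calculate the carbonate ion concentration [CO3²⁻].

[CO3²⁻] = 0.135 mmol/kg

[CO2*] = KH · pCO2 = 10^(−1.49) × 417×10^-6 = 1.349×10^-5 mol/kg
α₀ = 1/(1 + K1/[H⁺] + K1K2/[H⁺]²) = 1/(1 + 10^+2.08 + 10^+1.00) = 0.007620
DIC = [CO2*]/α₀ = 1.349×10^-5 / 0.007620 = 1.771 mmol/kg
[CO3²⁻] = α₂·DIC; α₂ = 0.07620, so [CO3²⁻] = 0.07620 × 1.771 = 0.135 mmol/kg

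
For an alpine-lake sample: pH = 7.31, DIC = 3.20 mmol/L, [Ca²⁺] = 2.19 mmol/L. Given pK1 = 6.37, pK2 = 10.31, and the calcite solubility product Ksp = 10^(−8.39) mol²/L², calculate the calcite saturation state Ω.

α₂ = 1 / (1 + [H⁺]/K2 + [H⁺]²/(K1K2)) = 1 / (1 + 10^+3.00 + 10^+2.06)
   = 1 / (1 + 1000.0 + 114.82) = 1/1115.8 = 0.0008962
[CO3²⁻] = α₂ × DIC = 0.0008962 × 3.20 = 0.002868 mmol/L = 2.868 μmol/L
Ksp = 10^(−8.39) = 4.074×10^-9
Ω = [Ca²⁺][CO3²⁻]/Ksp = (2.19×10^-3)(2.868×10^-6) / 4.074×10^-9 = 1.54

Ω = 1.54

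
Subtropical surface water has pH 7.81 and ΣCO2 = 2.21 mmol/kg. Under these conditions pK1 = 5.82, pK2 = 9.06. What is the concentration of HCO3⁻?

[HCO3⁻] = 2.07 mmol/kg

α₁ = 1 / (1 + [H⁺]/K1 + K2/[H⁺]) = 1 / (1 + 10^-1.99 + 10^-1.25)
   = 1 / (1 + 0.010233 + 0.056234) = 1/1.0665 = 0.9377
[HCO3⁻] = α₁ × DIC = 0.9377 × 2.21 = 2.07 mmol/kg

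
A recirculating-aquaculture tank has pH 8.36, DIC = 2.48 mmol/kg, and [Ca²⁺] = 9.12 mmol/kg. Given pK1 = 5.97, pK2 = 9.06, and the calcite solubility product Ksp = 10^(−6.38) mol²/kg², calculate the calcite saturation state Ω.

Ω = 8.99

α₂ = 1 / (1 + [H⁺]/K2 + [H⁺]²/(K1K2)) = 1 / (1 + 10^+0.70 + 10^-1.69)
   = 1 / (1 + 5.0119 + 0.020417) = 1/6.0323 = 0.1658
[CO3²⁻] = α₂ × DIC = 0.1658 × 2.48 = 0.4111 mmol/kg
Ksp = 10^(−6.38) = 4.169×10^-7
Ω = [Ca²⁺][CO3²⁻]/Ksp = (9.12×10^-3)(4.111×10^-4) / 4.169×10^-7 = 8.99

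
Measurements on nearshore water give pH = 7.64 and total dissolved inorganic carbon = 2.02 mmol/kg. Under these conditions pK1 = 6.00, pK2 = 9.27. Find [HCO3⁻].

[HCO3⁻] = 1.93 mmol/kg

α₁ = 1 / (1 + [H⁺]/K1 + K2/[H⁺]) = 1 / (1 + 10^-1.64 + 10^-1.63)
   = 1 / (1 + 0.022909 + 0.023442) = 1/1.0464 = 0.9557
[HCO3⁻] = α₁ × DIC = 0.9557 × 2.02 = 1.93 mmol/kg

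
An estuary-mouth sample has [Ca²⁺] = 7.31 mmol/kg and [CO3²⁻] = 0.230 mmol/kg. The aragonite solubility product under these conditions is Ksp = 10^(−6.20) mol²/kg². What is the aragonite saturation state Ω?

Ω = 2.66

Ksp = 10^(−6.20) = 6.310×10^-7
Ω = [Ca²⁺][CO3²⁻]/Ksp = (7.31×10^-3)(0.230×10^-3) / 6.310×10^-7 = 2.66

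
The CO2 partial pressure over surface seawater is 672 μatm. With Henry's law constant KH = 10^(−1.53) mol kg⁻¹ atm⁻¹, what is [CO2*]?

KH = 10^(−1.53) = 2.951×10^-2 mol kg⁻¹ atm⁻¹
[CO2*] = KH · pCO2 = 2.951×10^-2 × 672×10^-6 atm = 1.98×10^-5 mol/kg

[CO2*] = 19.8 μmol/kg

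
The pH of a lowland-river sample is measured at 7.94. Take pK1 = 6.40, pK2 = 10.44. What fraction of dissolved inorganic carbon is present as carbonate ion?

α₂ = 0.00306

α₂ = 1 / (1 + [H⁺]/K2 + [H⁺]²/(K1K2)) = 1 / (1 + 10^+2.50 + 10^+0.96)
   = 1 / (1 + 316.23 + 9.1201) = 1/326.35 = 0.003064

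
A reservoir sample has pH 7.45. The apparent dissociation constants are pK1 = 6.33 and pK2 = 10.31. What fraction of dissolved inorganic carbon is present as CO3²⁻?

α₂ = 0.00128

α₂ = 1 / (1 + [H⁺]/K2 + [H⁺]²/(K1K2)) = 1 / (1 + 10^+2.86 + 10^+1.74)
   = 1 / (1 + 724.44 + 54.954) = 1/780.39 = 0.001281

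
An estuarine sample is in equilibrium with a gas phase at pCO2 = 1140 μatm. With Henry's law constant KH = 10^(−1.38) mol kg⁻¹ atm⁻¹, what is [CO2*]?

KH = 10^(−1.38) = 4.169×10^-2 mol kg⁻¹ atm⁻¹
[CO2*] = KH · pCO2 = 4.169×10^-2 × 1140×10^-6 atm = 4.75×10^-5 mol/kg

[CO2*] = 47.5 μmol/kg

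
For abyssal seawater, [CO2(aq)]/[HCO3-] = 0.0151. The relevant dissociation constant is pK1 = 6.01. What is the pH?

pH = 7.83

From K1 = [H⁺][HCO3-]/[CO2(aq)]:  pH = pK1 − log₁₀([CO2(aq)]/[HCO3-])
log₁₀(0.0151) = -1.821
pH = 6.01 − (-1.821) = 7.83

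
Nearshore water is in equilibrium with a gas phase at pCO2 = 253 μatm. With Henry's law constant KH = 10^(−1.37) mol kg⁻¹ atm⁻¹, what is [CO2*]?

KH = 10^(−1.37) = 4.266×10^-2 mol kg⁻¹ atm⁻¹
[CO2*] = KH · pCO2 = 4.266×10^-2 × 253×10^-6 atm = 1.08×10^-5 mol/kg

[CO2*] = 10.8 μmol/kg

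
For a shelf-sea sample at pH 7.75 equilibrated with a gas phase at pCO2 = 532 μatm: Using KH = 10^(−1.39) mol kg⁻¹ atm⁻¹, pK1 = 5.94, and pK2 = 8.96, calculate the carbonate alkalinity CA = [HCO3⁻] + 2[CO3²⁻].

[CO2*] = KH · pCO2 = 10^(−1.39) × 532×10^-6 = 2.167×10^-5 mol/kg
α₀ = 1/(1 + K1/[H⁺] + K1K2/[H⁺]²) = 1/(1 + 10^+1.81 + 10^+0.60) = 0.01438
DIC = [CO2*]/α₀ = 2.167×10^-5 / 0.01438 = 1.507 mmol/kg
CA = (α₁ + 2α₂)·DIC = (0.9284 + 2×0.05724) × 1.507 = 1.57 mmol/kg

CA = 1.57 mmol/kg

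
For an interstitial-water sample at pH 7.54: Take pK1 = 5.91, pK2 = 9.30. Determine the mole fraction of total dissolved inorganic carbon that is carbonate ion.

α₂ = 1 / (1 + [H⁺]/K2 + [H⁺]²/(K1K2)) = 1 / (1 + 10^+1.76 + 10^+0.13)
   = 1 / (1 + 57.544 + 1.3490) = 1/59.893 = 0.01670

α₂ = 0.0167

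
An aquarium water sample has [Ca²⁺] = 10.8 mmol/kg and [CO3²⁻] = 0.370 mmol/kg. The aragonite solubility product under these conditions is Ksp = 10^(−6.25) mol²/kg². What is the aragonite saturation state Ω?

Ω = 7.11

Ksp = 10^(−6.25) = 5.623×10^-7
Ω = [Ca²⁺][CO3²⁻]/Ksp = (10.8×10^-3)(0.370×10^-3) / 5.623×10^-7 = 7.11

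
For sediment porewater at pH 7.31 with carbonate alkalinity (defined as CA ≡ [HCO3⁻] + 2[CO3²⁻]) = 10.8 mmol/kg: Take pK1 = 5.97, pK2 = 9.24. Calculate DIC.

DIC = 11.2 mmol/kg

CA = [HCO3⁻] + 2[CO3²⁻] = (α₁ + 2α₂)·DIC
At pH 7.31: [H⁺]/K1 = 10^-1.34 = 0.045709, K2/[H⁺] = 10^-1.93 = 0.011749
α₁ = 1/(1 + 0.045709 + 0.011749) = 1/1.0575 = 0.9457; α₂ = α₁·K2/[H⁺] = 0.01111
α₁ + 2α₂ = 0.9679
DIC = CA / (α₁ + 2α₂) = 10.8 / 0.9679 = 11.2 mmol/kg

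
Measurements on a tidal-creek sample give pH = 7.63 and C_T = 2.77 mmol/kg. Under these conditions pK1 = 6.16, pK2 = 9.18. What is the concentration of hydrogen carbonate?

[HCO3⁻] = 2.61 mmol/kg

α₁ = 1 / (1 + [H⁺]/K1 + K2/[H⁺]) = 1 / (1 + 10^-1.47 + 10^-1.55)
   = 1 / (1 + 0.033884 + 0.028184) = 1/1.0621 = 0.9416
[HCO3⁻] = α₁ × DIC = 0.9416 × 2.77 = 2.61 mmol/kg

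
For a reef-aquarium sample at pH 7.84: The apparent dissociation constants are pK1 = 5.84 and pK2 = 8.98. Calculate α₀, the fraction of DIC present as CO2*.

α₀ = 0.00924

α₀ = 1 / (1 + K1/[H⁺] + K1K2/[H⁺]²) = 1 / (1 + 10^+2.00 + 10^+0.86)
   = 1 / (1 + 100.00 + 7.2444) = 1/108.24 = 0.009238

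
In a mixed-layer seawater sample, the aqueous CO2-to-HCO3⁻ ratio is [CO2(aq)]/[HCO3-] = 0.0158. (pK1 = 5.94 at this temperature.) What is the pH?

pH = 7.74

From K1 = [H⁺][HCO3-]/[CO2(aq)]:  pH = pK1 − log₁₀([CO2(aq)]/[HCO3-])
log₁₀(0.0158) = -1.801
pH = 5.94 − (-1.801) = 7.74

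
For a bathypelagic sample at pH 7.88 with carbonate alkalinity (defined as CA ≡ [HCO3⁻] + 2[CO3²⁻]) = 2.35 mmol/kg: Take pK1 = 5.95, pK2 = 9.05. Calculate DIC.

DIC = 2.23 mmol/kg

CA = [HCO3⁻] + 2[CO3²⁻] = (α₁ + 2α₂)·DIC
At pH 7.88: [H⁺]/K1 = 10^-1.93 = 0.011749, K2/[H⁺] = 10^-1.17 = 0.067608
α₁ = 1/(1 + 0.011749 + 0.067608) = 1/1.0794 = 0.9265; α₂ = α₁·K2/[H⁺] = 0.06264
α₁ + 2α₂ = 1.0518
DIC = CA / (α₁ + 2α₂) = 2.35 / 1.0518 = 2.23 mmol/kg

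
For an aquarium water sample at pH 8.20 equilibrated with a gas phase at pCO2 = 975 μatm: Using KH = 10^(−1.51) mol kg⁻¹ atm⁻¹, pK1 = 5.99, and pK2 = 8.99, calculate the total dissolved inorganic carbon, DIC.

[CO2*] = KH · pCO2 = 10^(−1.51) × 975×10^-6 = 3.013×10^-5 mol/kg
α₀ = 1/(1 + K1/[H⁺] + K1K2/[H⁺]²) = 1/(1 + 10^+2.21 + 10^+1.42) = 0.005277
DIC = [CO2*]/α₀ = 3.013×10^-5 / 0.005277 = 5.71 mmol/kg

DIC = 5.71 mmol/kg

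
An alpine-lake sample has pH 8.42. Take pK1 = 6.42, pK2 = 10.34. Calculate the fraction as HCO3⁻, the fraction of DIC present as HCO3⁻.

α₁ = 0.978

α₁ = 1 / (1 + [H⁺]/K1 + K2/[H⁺]) = 1 / (1 + 10^-2.00 + 10^-1.92)
   = 1 / (1 + 0.010000 + 0.012023) = 1/1.0220 = 0.9785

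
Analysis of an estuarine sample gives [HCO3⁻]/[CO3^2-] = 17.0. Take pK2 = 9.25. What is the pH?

pH = 8.02

From K2 = [H⁺][CO3^2-]/[HCO3⁻]:  pH = pK2 − log₁₀([HCO3⁻]/[CO3^2-])
log₁₀(17.0) = +1.230
pH = 9.25 − (+1.230) = 8.02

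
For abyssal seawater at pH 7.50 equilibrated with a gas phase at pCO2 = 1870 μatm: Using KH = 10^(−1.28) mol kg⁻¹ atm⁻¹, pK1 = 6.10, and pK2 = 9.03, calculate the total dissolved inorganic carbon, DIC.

[CO2*] = KH · pCO2 = 10^(−1.28) × 1870×10^-6 = 9.814×10^-5 mol/kg
α₀ = 1/(1 + K1/[H⁺] + K1K2/[H⁺]²) = 1/(1 + 10^+1.40 + 10^-0.13) = 0.03723
DIC = [CO2*]/α₀ = 9.814×10^-5 / 0.03723 = 2.64 mmol/kg

DIC = 2.64 mmol/kg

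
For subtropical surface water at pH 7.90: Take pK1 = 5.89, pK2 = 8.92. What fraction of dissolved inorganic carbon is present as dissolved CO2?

α₀ = 0.00884

α₀ = 1 / (1 + K1/[H⁺] + K1K2/[H⁺]²) = 1 / (1 + 10^+2.01 + 10^+0.99)
   = 1 / (1 + 102.33 + 9.7724) = 1/113.10 = 0.008842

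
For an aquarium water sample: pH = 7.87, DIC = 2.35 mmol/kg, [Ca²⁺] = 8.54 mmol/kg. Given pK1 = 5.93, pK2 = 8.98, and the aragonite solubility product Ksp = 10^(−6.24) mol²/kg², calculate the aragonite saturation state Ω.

Ω = 2.49

α₂ = 1 / (1 + [H⁺]/K2 + [H⁺]²/(K1K2)) = 1 / (1 + 10^+1.11 + 10^-0.83)
   = 1 / (1 + 12.882 + 0.14791) = 1/14.030 = 0.07127
[CO3²⁻] = α₂ × DIC = 0.07127 × 2.35 = 0.1675 mmol/kg
Ksp = 10^(−6.24) = 5.754×10^-7
Ω = [Ca²⁺][CO3²⁻]/Ksp = (8.54×10^-3)(1.675×10^-4) / 5.754×10^-7 = 2.49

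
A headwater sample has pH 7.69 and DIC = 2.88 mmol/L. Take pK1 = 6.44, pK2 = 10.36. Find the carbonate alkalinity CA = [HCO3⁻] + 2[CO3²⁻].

CA = [HCO3⁻] + 2[CO3²⁻] = (α₁ + 2α₂)·DIC
At pH 7.69: [H⁺]/K1 = 10^-1.25 = 0.056234, K2/[H⁺] = 10^-2.67 = 0.0021380
α₁ = 1/(1 + 0.056234 + 0.0021380) = 1/1.0584 = 0.9448; α₂ = α₁·K2/[H⁺] = 0.002020
α₁ + 2α₂ = 0.9489
CA = 0.9489 × 2.88 = 2.73 mmol/L

CA = 2.73 mmol/L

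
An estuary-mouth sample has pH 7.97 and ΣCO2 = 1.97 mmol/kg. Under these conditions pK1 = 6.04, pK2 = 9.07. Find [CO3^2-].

α₂ = 1 / (1 + [H⁺]/K2 + [H⁺]²/(K1K2)) = 1 / (1 + 10^+1.10 + 10^-0.83)
   = 1 / (1 + 12.589 + 0.14791) = 1/13.737 = 0.07280
[CO3²⁻] = α₂ × DIC = 0.07280 × 1.97 = 0.143 mmol/kg

[CO3²⁻] = 0.143 mmol/kg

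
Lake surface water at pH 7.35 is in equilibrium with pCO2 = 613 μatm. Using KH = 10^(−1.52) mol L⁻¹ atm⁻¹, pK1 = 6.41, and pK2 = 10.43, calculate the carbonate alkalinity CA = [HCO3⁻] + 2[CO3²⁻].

CA = 0.162 mmol/L

[CO2*] = KH · pCO2 = 10^(−1.52) × 613×10^-6 = 1.851×10^-5 mol/L
α₀ = 1/(1 + K1/[H⁺] + K1K2/[H⁺]²) = 1/(1 + 10^+0.94 + 10^-2.14) = 0.1029
DIC = [CO2*]/α₀ = 1.851×10^-5 / 0.1029 = 0.1799 mmol/L
CA = (α₁ + 2α₂)·DIC = (0.8963 + 2×0.0007455) × 0.1799 = 0.162 mmol/L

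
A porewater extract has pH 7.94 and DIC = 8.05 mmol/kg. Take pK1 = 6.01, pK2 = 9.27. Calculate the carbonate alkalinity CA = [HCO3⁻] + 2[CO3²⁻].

CA = [HCO3⁻] + 2[CO3²⁻] = (α₁ + 2α₂)·DIC
At pH 7.94: [H⁺]/K1 = 10^-1.93 = 0.011749, K2/[H⁺] = 10^-1.33 = 0.046774
α₁ = 1/(1 + 0.011749 + 0.046774) = 1/1.0585 = 0.9447; α₂ = α₁·K2/[H⁺] = 0.04419
α₁ + 2α₂ = 1.0331
CA = 1.0331 × 8.05 = 8.32 mmol/kg

CA = 8.32 mmol/kg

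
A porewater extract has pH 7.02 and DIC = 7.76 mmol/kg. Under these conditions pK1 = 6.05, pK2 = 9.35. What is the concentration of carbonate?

α₂ = 1 / (1 + [H⁺]/K2 + [H⁺]²/(K1K2)) = 1 / (1 + 10^+2.33 + 10^+1.36)
   = 1 / (1 + 213.80 + 22.909) = 1/237.70 = 0.004207
[CO3²⁻] = α₂ × DIC = 0.004207 × 7.76 = 0.0326 mmol/kg

[CO3²⁻] = 0.0326 mmol/kg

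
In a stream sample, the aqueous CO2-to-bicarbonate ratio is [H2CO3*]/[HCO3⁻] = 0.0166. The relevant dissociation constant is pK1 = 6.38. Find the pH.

pH = 8.16

From K1 = [H⁺][HCO3⁻]/[H2CO3*]:  pH = pK1 − log₁₀([H2CO3*]/[HCO3⁻])
log₁₀(0.0166) = -1.780
pH = 6.38 − (-1.780) = 8.16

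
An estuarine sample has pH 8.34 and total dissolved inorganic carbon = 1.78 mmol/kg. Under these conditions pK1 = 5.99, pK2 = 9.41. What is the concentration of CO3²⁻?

α₂ = 1 / (1 + [H⁺]/K2 + [H⁺]²/(K1K2)) = 1 / (1 + 10^+1.07 + 10^-1.28)
   = 1 / (1 + 11.749 + 0.052481) = 1/12.801 = 0.07812
[CO3²⁻] = α₂ × DIC = 0.07812 × 1.78 = 0.139 mmol/kg

[CO3²⁻] = 0.139 mmol/kg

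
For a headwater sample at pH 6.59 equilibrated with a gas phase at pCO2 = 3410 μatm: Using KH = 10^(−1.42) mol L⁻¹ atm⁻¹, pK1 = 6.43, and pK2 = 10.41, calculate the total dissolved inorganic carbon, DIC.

DIC = 0.317 mmol/L

[CO2*] = KH · pCO2 = 10^(−1.42) × 3410×10^-6 = 1.296×10^-4 mol/L
α₀ = 1/(1 + K1/[H⁺] + K1K2/[H⁺]²) = 1/(1 + 10^+0.16 + 10^-3.66) = 0.4089
DIC = [CO2*]/α₀ = 1.296×10^-4 / 0.4089 = 0.317 mmol/L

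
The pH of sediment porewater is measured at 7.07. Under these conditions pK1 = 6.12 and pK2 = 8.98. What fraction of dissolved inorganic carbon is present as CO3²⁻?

α₂ = 0.0109

α₂ = 1 / (1 + [H⁺]/K2 + [H⁺]²/(K1K2)) = 1 / (1 + 10^+1.91 + 10^+0.96)
   = 1 / (1 + 81.283 + 9.1201) = 1/91.403 = 0.01094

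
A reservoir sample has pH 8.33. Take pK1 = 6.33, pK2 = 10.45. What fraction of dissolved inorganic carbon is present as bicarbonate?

α₁ = 1 / (1 + [H⁺]/K1 + K2/[H⁺]) = 1 / (1 + 10^-2.00 + 10^-2.12)
   = 1 / (1 + 0.010000 + 0.0075858) = 1/1.0176 = 0.9827

α₁ = 0.983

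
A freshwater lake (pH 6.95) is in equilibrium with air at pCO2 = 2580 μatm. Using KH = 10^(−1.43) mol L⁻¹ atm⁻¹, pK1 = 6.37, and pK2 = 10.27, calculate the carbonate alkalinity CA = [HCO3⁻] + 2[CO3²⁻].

[CO2*] = KH · pCO2 = 10^(−1.43) × 2580×10^-6 = 9.586×10^-5 mol/L
α₀ = 1/(1 + K1/[H⁺] + K1K2/[H⁺]²) = 1/(1 + 10^+0.58 + 10^-2.74) = 0.2082
DIC = [CO2*]/α₀ = 9.586×10^-5 / 0.2082 = 0.4605 mmol/L
CA = (α₁ + 2α₂)·DIC = (0.7914 + 2×0.0003788) × 0.4605 = 0.365 mmol/L

CA = 0.365 mmol/L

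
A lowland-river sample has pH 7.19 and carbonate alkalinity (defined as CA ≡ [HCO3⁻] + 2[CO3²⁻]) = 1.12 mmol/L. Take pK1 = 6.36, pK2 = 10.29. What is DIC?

CA = [HCO3⁻] + 2[CO3²⁻] = (α₁ + 2α₂)·DIC
At pH 7.19: [H⁺]/K1 = 10^-0.83 = 0.14791, K2/[H⁺] = 10^-3.10 = 0.00079433
α₁ = 1/(1 + 0.14791 + 0.00079433) = 1/1.1487 = 0.8705; α₂ = α₁·K2/[H⁺] = 0.0006915
α₁ + 2α₂ = 0.8719
DIC = CA / (α₁ + 2α₂) = 1.12 / 0.8719 = 1.28 mmol/L

DIC = 1.28 mmol/L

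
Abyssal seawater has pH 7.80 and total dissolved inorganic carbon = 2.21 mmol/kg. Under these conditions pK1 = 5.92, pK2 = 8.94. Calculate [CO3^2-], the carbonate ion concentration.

[CO3²⁻] = 0.147 mmol/kg

α₂ = 1 / (1 + [H⁺]/K2 + [H⁺]²/(K1K2)) = 1 / (1 + 10^+1.14 + 10^-0.74)
   = 1 / (1 + 13.804 + 0.18197) = 1/14.986 = 0.06673
[CO3²⁻] = α₂ × DIC = 0.06673 × 2.21 = 0.147 mmol/kg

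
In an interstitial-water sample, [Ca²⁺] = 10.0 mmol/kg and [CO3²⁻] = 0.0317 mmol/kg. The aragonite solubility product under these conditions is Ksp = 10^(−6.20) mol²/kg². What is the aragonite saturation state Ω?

Ω = 0.502

Ksp = 10^(−6.20) = 6.310×10^-7
Ω = [Ca²⁺][CO3²⁻]/Ksp = (10.0×10^-3)(0.0317×10^-3) / 6.310×10^-7 = 0.502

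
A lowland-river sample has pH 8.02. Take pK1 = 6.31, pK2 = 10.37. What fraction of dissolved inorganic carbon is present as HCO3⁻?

α₁ = 0.977

α₁ = 1 / (1 + [H⁺]/K1 + K2/[H⁺]) = 1 / (1 + 10^-1.71 + 10^-2.35)
   = 1 / (1 + 0.019498 + 0.0044668) = 1/1.0240 = 0.9766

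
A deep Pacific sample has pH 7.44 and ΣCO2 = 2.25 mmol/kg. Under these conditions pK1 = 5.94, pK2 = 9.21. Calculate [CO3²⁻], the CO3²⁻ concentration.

[CO3²⁻] = 0.0364 mmol/kg

α₂ = 1 / (1 + [H⁺]/K2 + [H⁺]²/(K1K2)) = 1 / (1 + 10^+1.77 + 10^+0.27)
   = 1 / (1 + 58.884 + 1.8621) = 1/61.746 = 0.01620
[CO3²⁻] = α₂ × DIC = 0.01620 × 2.25 = 0.0364 mmol/kg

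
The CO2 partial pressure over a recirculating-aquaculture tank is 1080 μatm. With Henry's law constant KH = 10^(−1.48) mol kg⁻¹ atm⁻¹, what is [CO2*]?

KH = 10^(−1.48) = 3.311×10^-2 mol kg⁻¹ atm⁻¹
[CO2*] = KH · pCO2 = 3.311×10^-2 × 1080×10^-6 atm = 3.58×10^-5 mol/kg

[CO2*] = 35.8 μmol/kg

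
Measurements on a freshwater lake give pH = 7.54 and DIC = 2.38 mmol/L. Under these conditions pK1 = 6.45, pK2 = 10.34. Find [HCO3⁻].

α₁ = 1 / (1 + [H⁺]/K1 + K2/[H⁺]) = 1 / (1 + 10^-1.09 + 10^-2.80)
   = 1 / (1 + 0.081283 + 0.0015849) = 1/1.0829 = 0.9235
[HCO3⁻] = α₁ × DIC = 0.9235 × 2.38 = 2.20 mmol/L

[HCO3⁻] = 2.20 mmol/L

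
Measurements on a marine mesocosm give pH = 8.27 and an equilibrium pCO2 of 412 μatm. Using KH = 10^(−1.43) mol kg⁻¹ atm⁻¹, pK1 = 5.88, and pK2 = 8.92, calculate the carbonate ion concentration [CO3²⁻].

[CO3²⁻] = 0.841 mmol/kg

[CO2*] = KH · pCO2 = 10^(−1.43) × 412×10^-6 = 1.531×10^-5 mol/kg
α₀ = 1/(1 + K1/[H⁺] + K1K2/[H⁺]²) = 1/(1 + 10^+2.39 + 10^+1.74) = 0.003318
DIC = [CO2*]/α₀ = 1.531×10^-5 / 0.003318 = 4.614 mmol/kg
[CO3²⁻] = α₂·DIC; α₂ = 0.1823, so [CO3²⁻] = 0.1823 × 4.614 = 0.841 mmol/kg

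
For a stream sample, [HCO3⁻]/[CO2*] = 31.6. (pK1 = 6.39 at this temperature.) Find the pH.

pH = 7.89

From K1 = [H⁺][HCO3⁻]/[CO2*]:  pH = pK1 + log₁₀([HCO3⁻]/[CO2*])
log₁₀(31.6) = +1.500
pH = 6.39 + (+1.500) = 7.89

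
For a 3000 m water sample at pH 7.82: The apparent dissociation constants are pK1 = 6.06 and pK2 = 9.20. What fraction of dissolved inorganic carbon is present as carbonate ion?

α₂ = 1 / (1 + [H⁺]/K2 + [H⁺]²/(K1K2)) = 1 / (1 + 10^+1.38 + 10^-0.38)
   = 1 / (1 + 23.988 + 0.41687) = 1/25.405 = 0.03936

α₂ = 0.0394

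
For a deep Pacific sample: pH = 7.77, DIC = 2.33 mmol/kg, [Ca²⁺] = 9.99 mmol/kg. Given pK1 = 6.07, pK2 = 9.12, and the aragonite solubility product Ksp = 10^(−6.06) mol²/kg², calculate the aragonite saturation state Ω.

α₂ = 1 / (1 + [H⁺]/K2 + [H⁺]²/(K1K2)) = 1 / (1 + 10^+1.35 + 10^-0.35)
   = 1 / (1 + 22.387 + 0.44668) = 1/23.834 = 0.04196
[CO3²⁻] = α₂ × DIC = 0.04196 × 2.33 = 0.09776 mmol/kg
Ksp = 10^(−6.06) = 8.710×10^-7
Ω = [Ca²⁺][CO3²⁻]/Ksp = (9.99×10^-3)(9.776×10^-5) / 8.710×10^-7 = 1.12

Ω = 1.12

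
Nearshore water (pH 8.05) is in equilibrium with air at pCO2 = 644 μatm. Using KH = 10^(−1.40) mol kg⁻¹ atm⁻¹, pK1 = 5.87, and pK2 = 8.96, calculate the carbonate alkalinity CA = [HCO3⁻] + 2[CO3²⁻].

[CO2*] = KH · pCO2 = 10^(−1.40) × 644×10^-6 = 2.564×10^-5 mol/kg
α₀ = 1/(1 + K1/[H⁺] + K1K2/[H⁺]²) = 1/(1 + 10^+2.18 + 10^+1.27) = 0.005849
DIC = [CO2*]/α₀ = 2.564×10^-5 / 0.005849 = 4.384 mmol/kg
CA = (α₁ + 2α₂)·DIC = (0.8852 + 2×0.1089) × 4.384 = 4.84 mmol/kg

CA = 4.84 mmol/kg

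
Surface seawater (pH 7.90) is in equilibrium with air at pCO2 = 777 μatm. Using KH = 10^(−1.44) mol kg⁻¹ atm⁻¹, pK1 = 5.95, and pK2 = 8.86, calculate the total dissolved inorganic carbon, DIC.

[CO2*] = KH · pCO2 = 10^(−1.44) × 777×10^-6 = 2.821×10^-5 mol/kg
α₀ = 1/(1 + K1/[H⁺] + K1K2/[H⁺]²) = 1/(1 + 10^+1.95 + 10^+0.99) = 0.01001
DIC = [CO2*]/α₀ = 2.821×10^-5 / 0.01001 = 2.82 mmol/kg

DIC = 2.82 mmol/kg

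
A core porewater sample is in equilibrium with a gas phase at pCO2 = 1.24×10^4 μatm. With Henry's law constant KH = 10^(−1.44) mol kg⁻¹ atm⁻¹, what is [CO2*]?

[CO2*] = 450 μmol/kg

KH = 10^(−1.44) = 3.631×10^-2 mol kg⁻¹ atm⁻¹
[CO2*] = KH · pCO2 = 3.631×10^-2 × 1.24×10^4×10^-6 atm = 4.50×10^-4 mol/kg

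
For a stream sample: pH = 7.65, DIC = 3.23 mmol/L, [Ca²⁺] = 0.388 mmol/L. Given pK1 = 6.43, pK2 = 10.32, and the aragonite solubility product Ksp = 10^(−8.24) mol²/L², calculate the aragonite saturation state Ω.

α₂ = 1 / (1 + [H⁺]/K2 + [H⁺]²/(K1K2)) = 1 / (1 + 10^+2.67 + 10^+1.45)
   = 1 / (1 + 467.74 + 28.184) = 1/496.92 = 0.002012
[CO3²⁻] = α₂ × DIC = 0.002012 × 3.23 = 0.006500 mmol/L = 6.500 μmol/L
Ksp = 10^(−8.24) = 5.754×10^-9
Ω = [Ca²⁺][CO3²⁻]/Ksp = (0.388×10^-3)(6.500×10^-6) / 5.754×10^-9 = 0.438

Ω = 0.438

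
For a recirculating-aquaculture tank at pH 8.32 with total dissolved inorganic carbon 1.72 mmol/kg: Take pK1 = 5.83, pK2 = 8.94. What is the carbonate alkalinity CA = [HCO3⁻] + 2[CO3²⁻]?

CA = [HCO3⁻] + 2[CO3²⁻] = (α₁ + 2α₂)·DIC
At pH 8.32: [H⁺]/K1 = 10^-2.49 = 0.0032359, K2/[H⁺] = 10^-0.62 = 0.23988
α₁ = 1/(1 + 0.0032359 + 0.23988) = 1/1.2431 = 0.8044; α₂ = α₁·K2/[H⁺] = 0.1930
α₁ + 2α₂ = 1.1904
CA = 1.1904 × 1.72 = 2.05 mmol/kg

CA = 2.05 mmol/kg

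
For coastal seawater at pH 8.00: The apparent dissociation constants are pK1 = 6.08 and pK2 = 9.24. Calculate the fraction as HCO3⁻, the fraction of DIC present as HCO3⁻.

α₁ = 0.935

α₁ = 1 / (1 + [H⁺]/K1 + K2/[H⁺]) = 1 / (1 + 10^-1.92 + 10^-1.24)
   = 1 / (1 + 0.012023 + 0.057544) = 1/1.0696 = 0.9350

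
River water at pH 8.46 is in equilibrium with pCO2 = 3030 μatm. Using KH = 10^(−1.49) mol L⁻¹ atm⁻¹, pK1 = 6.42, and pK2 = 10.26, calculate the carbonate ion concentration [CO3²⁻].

[CO2*] = KH · pCO2 = 10^(−1.49) × 3030×10^-6 = 9.805×10^-5 mol/L
α₀ = 1/(1 + K1/[H⁺] + K1K2/[H⁺]²) = 1/(1 + 10^+2.04 + 10^+0.24) = 0.008898
DIC = [CO2*]/α₀ = 9.805×10^-5 / 0.008898 = 11.02 mmol/L
[CO3²⁻] = α₂·DIC; α₂ = 0.01546, so [CO3²⁻] = 0.01546 × 11.02 = 0.170 mmol/L

[CO3²⁻] = 0.170 mmol/L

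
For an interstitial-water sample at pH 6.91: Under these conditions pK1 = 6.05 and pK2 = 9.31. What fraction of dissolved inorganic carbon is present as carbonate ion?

α₂ = 0.00349

α₂ = 1 / (1 + [H⁺]/K2 + [H⁺]²/(K1K2)) = 1 / (1 + 10^+2.40 + 10^+1.54)
   = 1 / (1 + 251.19 + 34.674) = 1/286.86 = 0.003486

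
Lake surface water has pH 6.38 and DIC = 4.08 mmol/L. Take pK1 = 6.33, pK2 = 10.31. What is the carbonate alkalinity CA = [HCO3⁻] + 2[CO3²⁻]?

CA = 2.16 mmol/L

CA = [HCO3⁻] + 2[CO3²⁻] = (α₁ + 2α₂)·DIC
At pH 6.38: [H⁺]/K1 = 10^-0.05 = 0.89125, K2/[H⁺] = 10^-3.93 = 0.00011749
α₁ = 1/(1 + 0.89125 + 0.00011749) = 1/1.8914 = 0.5287; α₂ = α₁·K2/[H⁺] = 6.212×10^-5
α₁ + 2α₂ = 0.5288
CA = 0.5288 × 4.08 = 2.16 mmol/L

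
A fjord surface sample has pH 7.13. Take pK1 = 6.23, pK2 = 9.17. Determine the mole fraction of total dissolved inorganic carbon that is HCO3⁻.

α₁ = 0.881

α₁ = 1 / (1 + [H⁺]/K1 + K2/[H⁺]) = 1 / (1 + 10^-0.90 + 10^-2.04)
   = 1 / (1 + 0.12589 + 0.0091201) = 1/1.1350 = 0.8810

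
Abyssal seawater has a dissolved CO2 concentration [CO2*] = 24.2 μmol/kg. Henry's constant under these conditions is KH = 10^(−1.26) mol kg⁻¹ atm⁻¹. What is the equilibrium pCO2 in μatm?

KH = 10^(−1.26) = 5.495×10^-2 mol kg⁻¹ atm⁻¹
pCO2 = [CO2*]/KH = 24.2×10^-6 / 5.495×10^-2 = 4.40×10^-4 atm = 440 μatm

pCO2 = 440 μatm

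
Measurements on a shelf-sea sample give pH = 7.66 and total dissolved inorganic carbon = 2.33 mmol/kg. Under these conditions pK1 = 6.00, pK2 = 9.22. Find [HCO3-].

[HCO3⁻] = 2.22 mmol/kg

α₁ = 1 / (1 + [H⁺]/K1 + K2/[H⁺]) = 1 / (1 + 10^-1.66 + 10^-1.56)
   = 1 / (1 + 0.021878 + 0.027542) = 1/1.0494 = 0.9529
[HCO3⁻] = α₁ × DIC = 0.9529 × 2.33 = 2.22 mmol/kg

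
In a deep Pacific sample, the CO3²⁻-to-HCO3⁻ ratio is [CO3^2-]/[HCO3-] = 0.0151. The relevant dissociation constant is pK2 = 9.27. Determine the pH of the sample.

From K2 = [H⁺][CO3^2-]/[HCO3-]:  pH = pK2 + log₁₀([CO3^2-]/[HCO3-])
log₁₀(0.0151) = -1.821
pH = 9.27 + (-1.821) = 7.45

pH = 7.45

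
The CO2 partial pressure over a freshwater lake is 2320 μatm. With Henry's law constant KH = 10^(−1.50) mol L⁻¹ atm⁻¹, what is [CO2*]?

KH = 10^(−1.50) = 3.162×10^-2 mol L⁻¹ atm⁻¹
[CO2*] = KH · pCO2 = 3.162×10^-2 × 2320×10^-6 atm = 7.34×10^-5 mol/L

[CO2*] = 73.4 μmol/L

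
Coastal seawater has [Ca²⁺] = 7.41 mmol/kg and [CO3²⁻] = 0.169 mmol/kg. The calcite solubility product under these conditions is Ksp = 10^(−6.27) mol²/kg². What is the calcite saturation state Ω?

Ksp = 10^(−6.27) = 5.370×10^-7
Ω = [Ca²⁺][CO3²⁻]/Ksp = (7.41×10^-3)(0.169×10^-3) / 5.370×10^-7 = 2.33

Ω = 2.33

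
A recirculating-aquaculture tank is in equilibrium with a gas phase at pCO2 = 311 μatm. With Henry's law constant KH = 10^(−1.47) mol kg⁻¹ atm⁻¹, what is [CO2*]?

[CO2*] = 10.5 μmol/kg

KH = 10^(−1.47) = 3.388×10^-2 mol kg⁻¹ atm⁻¹
[CO2*] = KH · pCO2 = 3.388×10^-2 × 311×10^-6 atm = 1.05×10^-5 mol/kg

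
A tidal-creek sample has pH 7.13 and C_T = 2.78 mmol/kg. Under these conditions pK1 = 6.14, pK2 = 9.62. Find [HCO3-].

α₁ = 1 / (1 + [H⁺]/K1 + K2/[H⁺]) = 1 / (1 + 10^-0.99 + 10^-2.49)
   = 1 / (1 + 0.10233 + 0.0032359) = 1/1.1056 = 0.9045
[HCO3⁻] = α₁ × DIC = 0.9045 × 2.78 = 2.51 mmol/kg

[HCO3⁻] = 2.51 mmol/kg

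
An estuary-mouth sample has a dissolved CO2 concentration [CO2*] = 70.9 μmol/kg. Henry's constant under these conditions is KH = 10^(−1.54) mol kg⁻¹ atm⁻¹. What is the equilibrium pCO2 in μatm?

pCO2 = 2460 μatm

KH = 10^(−1.54) = 2.884×10^-2 mol kg⁻¹ atm⁻¹
pCO2 = [CO2*]/KH = 70.9×10^-6 / 2.884×10^-2 = 2.46×10^-3 atm = 2460 μatm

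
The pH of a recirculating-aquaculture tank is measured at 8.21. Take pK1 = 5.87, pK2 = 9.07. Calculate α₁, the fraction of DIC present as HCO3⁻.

α₁ = 0.875

α₁ = 1 / (1 + [H⁺]/K1 + K2/[H⁺]) = 1 / (1 + 10^-2.34 + 10^-0.86)
   = 1 / (1 + 0.0045709 + 0.13804) = 1/1.1426 = 0.8752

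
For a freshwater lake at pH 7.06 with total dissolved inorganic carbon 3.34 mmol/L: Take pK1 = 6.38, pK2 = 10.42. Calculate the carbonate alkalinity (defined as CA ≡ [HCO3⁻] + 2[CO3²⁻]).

CA = 2.76 mmol/L

CA = [HCO3⁻] + 2[CO3²⁻] = (α₁ + 2α₂)·DIC
At pH 7.06: [H⁺]/K1 = 10^-0.68 = 0.20893, K2/[H⁺] = 10^-3.36 = 0.00043652
α₁ = 1/(1 + 0.20893 + 0.00043652) = 1/1.2094 = 0.8269; α₂ = α₁·K2/[H⁺] = 0.0003609
α₁ + 2α₂ = 0.8276
CA = 0.8276 × 3.34 = 2.76 mmol/L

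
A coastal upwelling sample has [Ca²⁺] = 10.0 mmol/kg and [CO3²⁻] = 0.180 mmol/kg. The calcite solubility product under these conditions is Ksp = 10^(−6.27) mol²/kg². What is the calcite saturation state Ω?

Ω = 3.35

Ksp = 10^(−6.27) = 5.370×10^-7
Ω = [Ca²⁺][CO3²⁻]/Ksp = (10.0×10^-3)(0.180×10^-3) / 5.370×10^-7 = 3.35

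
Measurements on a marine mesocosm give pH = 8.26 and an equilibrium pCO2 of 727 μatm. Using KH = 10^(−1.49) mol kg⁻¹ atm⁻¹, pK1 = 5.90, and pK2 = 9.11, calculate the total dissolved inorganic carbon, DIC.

DIC = 6.17 mmol/kg

[CO2*] = KH · pCO2 = 10^(−1.49) × 727×10^-6 = 2.353×10^-5 mol/kg
α₀ = 1/(1 + K1/[H⁺] + K1K2/[H⁺]²) = 1/(1 + 10^+2.36 + 10^+1.51) = 0.003810
DIC = [CO2*]/α₀ = 2.353×10^-5 / 0.003810 = 6.17 mmol/kg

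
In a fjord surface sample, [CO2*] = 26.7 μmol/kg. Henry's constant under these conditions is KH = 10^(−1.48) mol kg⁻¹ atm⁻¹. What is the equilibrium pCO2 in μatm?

pCO2 = 806 μatm

KH = 10^(−1.48) = 3.311×10^-2 mol kg⁻¹ atm⁻¹
pCO2 = [CO2*]/KH = 26.7×10^-6 / 3.311×10^-2 = 8.06×10^-4 atm = 806 μatm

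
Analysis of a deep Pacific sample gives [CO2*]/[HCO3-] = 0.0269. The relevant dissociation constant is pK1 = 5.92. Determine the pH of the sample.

pH = 7.49

From K1 = [H⁺][HCO3-]/[CO2*]:  pH = pK1 − log₁₀([CO2*]/[HCO3-])
log₁₀(0.0269) = -1.570
pH = 5.92 − (-1.570) = 7.49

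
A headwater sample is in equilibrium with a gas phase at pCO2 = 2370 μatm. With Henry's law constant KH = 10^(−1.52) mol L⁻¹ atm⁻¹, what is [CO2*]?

KH = 10^(−1.52) = 3.020×10^-2 mol L⁻¹ atm⁻¹
[CO2*] = KH · pCO2 = 3.020×10^-2 × 2370×10^-6 atm = 7.16×10^-5 mol/L

[CO2*] = 71.6 μmol/L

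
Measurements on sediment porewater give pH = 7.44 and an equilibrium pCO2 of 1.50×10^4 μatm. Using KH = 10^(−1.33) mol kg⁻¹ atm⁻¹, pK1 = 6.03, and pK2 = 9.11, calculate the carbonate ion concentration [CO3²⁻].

[CO2*] = KH · pCO2 = 10^(−1.33) × 1.50×10^4×10^-6 = 7.016×10^-4 mol/kg
α₀ = 1/(1 + K1/[H⁺] + K1K2/[H⁺]²) = 1/(1 + 10^+1.41 + 10^-0.26) = 0.03669
DIC = [CO2*]/α₀ = 7.016×10^-4 / 0.03669 = 19.12 mmol/kg
[CO3²⁻] = α₂·DIC; α₂ = 0.02016, so [CO3²⁻] = 0.02016 × 19.12 = 0.386 mmol/kg

[CO3²⁻] = 0.386 mmol/kg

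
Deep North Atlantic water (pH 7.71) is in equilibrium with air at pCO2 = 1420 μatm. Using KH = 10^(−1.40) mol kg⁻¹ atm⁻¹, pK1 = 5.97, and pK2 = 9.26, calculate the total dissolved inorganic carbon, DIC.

DIC = 3.25 mmol/kg

[CO2*] = KH · pCO2 = 10^(−1.40) × 1420×10^-6 = 5.653×10^-5 mol/kg
α₀ = 1/(1 + K1/[H⁺] + K1K2/[H⁺]²) = 1/(1 + 10^+1.74 + 10^+0.19) = 0.01739
DIC = [CO2*]/α₀ = 5.653×10^-5 / 0.01739 = 3.25 mmol/kg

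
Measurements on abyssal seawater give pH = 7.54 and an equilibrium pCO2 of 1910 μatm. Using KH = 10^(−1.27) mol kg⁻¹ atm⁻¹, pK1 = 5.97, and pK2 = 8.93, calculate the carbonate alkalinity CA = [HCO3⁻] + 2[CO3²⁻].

CA = 4.12 mmol/kg

[CO2*] = KH · pCO2 = 10^(−1.27) × 1910×10^-6 = 1.026×10^-4 mol/kg
α₀ = 1/(1 + K1/[H⁺] + K1K2/[H⁺]²) = 1/(1 + 10^+1.57 + 10^+0.18) = 0.02521
DIC = [CO2*]/α₀ = 1.026×10^-4 / 0.02521 = 4.069 mmol/kg
CA = (α₁ + 2α₂)·DIC = (0.9366 + 2×0.03816) × 4.069 = 4.12 mmol/kg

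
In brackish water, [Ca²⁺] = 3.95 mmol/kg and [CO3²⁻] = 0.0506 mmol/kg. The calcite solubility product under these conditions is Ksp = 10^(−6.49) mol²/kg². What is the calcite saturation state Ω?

Ω = 0.618

Ksp = 10^(−6.49) = 3.236×10^-7
Ω = [Ca²⁺][CO3²⁻]/Ksp = (3.95×10^-3)(0.0506×10^-3) / 3.236×10^-7 = 0.618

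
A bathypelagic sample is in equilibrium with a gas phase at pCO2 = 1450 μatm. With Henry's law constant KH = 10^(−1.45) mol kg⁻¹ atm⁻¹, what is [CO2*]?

KH = 10^(−1.45) = 3.548×10^-2 mol kg⁻¹ atm⁻¹
[CO2*] = KH · pCO2 = 3.548×10^-2 × 1450×10^-6 atm = 5.14×10^-5 mol/kg

[CO2*] = 51.4 μmol/kg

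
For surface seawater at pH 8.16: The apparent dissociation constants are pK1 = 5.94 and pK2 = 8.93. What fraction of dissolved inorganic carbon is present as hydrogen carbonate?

α₁ = 1 / (1 + [H⁺]/K1 + K2/[H⁺]) = 1 / (1 + 10^-2.22 + 10^-0.77)
   = 1 / (1 + 0.0060256 + 0.16982) = 1/1.1758 = 0.8504

α₁ = 0.850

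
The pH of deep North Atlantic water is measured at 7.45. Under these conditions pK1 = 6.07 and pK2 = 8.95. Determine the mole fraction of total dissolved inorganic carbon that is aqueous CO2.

α₀ = 0.0388

α₀ = 1 / (1 + K1/[H⁺] + K1K2/[H⁺]²) = 1 / (1 + 10^+1.38 + 10^-0.12)
   = 1 / (1 + 23.988 + 0.75858) = 1/25.747 = 0.03884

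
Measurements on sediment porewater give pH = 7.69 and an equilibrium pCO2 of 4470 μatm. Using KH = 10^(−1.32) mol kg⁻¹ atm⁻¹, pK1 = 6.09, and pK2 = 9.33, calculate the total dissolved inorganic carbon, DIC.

DIC = 8.93 mmol/kg

[CO2*] = KH · pCO2 = 10^(−1.32) × 4470×10^-6 = 2.139×10^-4 mol/kg
α₀ = 1/(1 + K1/[H⁺] + K1K2/[H⁺]²) = 1/(1 + 10^+1.60 + 10^-0.04) = 0.02397
DIC = [CO2*]/α₀ = 2.139×10^-4 / 0.02397 = 8.93 mmol/kg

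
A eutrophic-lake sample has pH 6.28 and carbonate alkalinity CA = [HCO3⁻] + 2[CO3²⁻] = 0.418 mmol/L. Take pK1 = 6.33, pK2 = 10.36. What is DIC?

CA = [HCO3⁻] + 2[CO3²⁻] = (α₁ + 2α₂)·DIC
At pH 6.28: [H⁺]/K1 = 10^0.05 = 1.1220, K2/[H⁺] = 10^-4.08 = 8.3176×10^-5
α₁ = 1/(1 + 1.1220 + 8.3176×10^-5) = 1/2.1221 = 0.4712; α₂ = α₁·K2/[H⁺] = 3.920×10^-5
α₁ + 2α₂ = 0.4713
DIC = CA / (α₁ + 2α₂) = 0.418 / 0.4713 = 0.887 mmol/L

DIC = 0.887 mmol/L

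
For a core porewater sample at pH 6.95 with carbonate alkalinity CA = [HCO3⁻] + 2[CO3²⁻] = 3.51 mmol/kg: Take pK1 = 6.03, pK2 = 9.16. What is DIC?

CA = [HCO3⁻] + 2[CO3²⁻] = (α₁ + 2α₂)·DIC
At pH 6.95: [H⁺]/K1 = 10^-0.92 = 0.12023, K2/[H⁺] = 10^-2.21 = 0.0061660
α₁ = 1/(1 + 0.12023 + 0.0061660) = 1/1.1264 = 0.8878; α₂ = α₁·K2/[H⁺] = 0.005474
α₁ + 2α₂ = 0.8987
DIC = CA / (α₁ + 2α₂) = 3.51 / 0.8987 = 3.91 mmol/kg

DIC = 3.91 mmol/kg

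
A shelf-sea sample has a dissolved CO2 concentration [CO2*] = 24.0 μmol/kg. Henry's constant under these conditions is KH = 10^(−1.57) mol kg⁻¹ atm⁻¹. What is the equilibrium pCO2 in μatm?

pCO2 = 892 μatm

KH = 10^(−1.57) = 2.692×10^-2 mol kg⁻¹ atm⁻¹
pCO2 = [CO2*]/KH = 24.0×10^-6 / 2.692×10^-2 = 8.92×10^-4 atm = 892 μatm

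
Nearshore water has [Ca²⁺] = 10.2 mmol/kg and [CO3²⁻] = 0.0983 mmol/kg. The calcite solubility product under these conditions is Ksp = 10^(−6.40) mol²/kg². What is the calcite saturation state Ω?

Ω = 2.52

Ksp = 10^(−6.40) = 3.981×10^-7
Ω = [Ca²⁺][CO3²⁻]/Ksp = (10.2×10^-3)(0.0983×10^-3) / 3.981×10^-7 = 2.52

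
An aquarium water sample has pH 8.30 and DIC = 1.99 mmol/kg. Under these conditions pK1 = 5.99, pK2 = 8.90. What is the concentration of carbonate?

α₂ = 1 / (1 + [H⁺]/K2 + [H⁺]²/(K1K2)) = 1 / (1 + 10^+0.60 + 10^-1.71)
   = 1 / (1 + 3.9811 + 0.019498) = 1/5.0006 = 0.2000
[CO3²⁻] = α₂ × DIC = 0.2000 × 1.99 = 0.398 mmol/kg

[CO3²⁻] = 0.398 mmol/kg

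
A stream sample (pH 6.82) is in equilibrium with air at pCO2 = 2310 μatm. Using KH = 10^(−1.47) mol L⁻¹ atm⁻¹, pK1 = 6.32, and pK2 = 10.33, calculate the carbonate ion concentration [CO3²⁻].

[CO3²⁻] = 0.0765 μmol/L

[CO2*] = KH · pCO2 = 10^(−1.47) × 2310×10^-6 = 7.827×10^-5 mol/L
α₀ = 1/(1 + K1/[H⁺] + K1K2/[H⁺]²) = 1/(1 + 10^+0.50 + 10^-3.01) = 0.2402
DIC = [CO2*]/α₀ = 7.827×10^-5 / 0.2402 = 0.3259 mmol/L
[CO3²⁻] = α₂·DIC; α₂ = 0.0002347, so [CO3²⁻] = 0.0002347 × 0.3259 = 7.65×10^-5 mmol/L = 0.0765 μmol/L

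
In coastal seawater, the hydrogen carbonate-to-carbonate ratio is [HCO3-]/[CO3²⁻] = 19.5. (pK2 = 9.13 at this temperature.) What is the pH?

pH = 7.84

From K2 = [H⁺][CO3²⁻]/[HCO3-]:  pH = pK2 − log₁₀([HCO3-]/[CO3²⁻])
log₁₀(19.5) = +1.290
pH = 9.13 − (+1.290) = 7.84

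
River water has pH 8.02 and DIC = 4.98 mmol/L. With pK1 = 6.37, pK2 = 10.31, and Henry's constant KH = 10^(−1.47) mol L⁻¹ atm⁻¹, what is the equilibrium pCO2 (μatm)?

α₀ = 1 / (1 + K1/[H⁺] + K1K2/[H⁺]²) = 1 / (1 + 10^+1.65 + 10^-0.64)
   = 1 / (1 + 44.668 + 0.22909) = 1/45.897 = 0.02179
[CO2*] = α₀ × DIC = 0.02179 × 4.98 = 0.1085 mmol/L
pCO2 = [CO2*]/KH = 1.085×10^-4 / 3.388×10^-2 = 3200 μatm

pCO2 = 3200 μatm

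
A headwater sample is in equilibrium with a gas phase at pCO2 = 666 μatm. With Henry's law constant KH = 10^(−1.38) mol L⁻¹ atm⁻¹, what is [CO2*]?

[CO2*] = 27.8 μmol/L

KH = 10^(−1.38) = 4.169×10^-2 mol L⁻¹ atm⁻¹
[CO2*] = KH · pCO2 = 4.169×10^-2 × 666×10^-6 atm = 2.78×10^-5 mol/L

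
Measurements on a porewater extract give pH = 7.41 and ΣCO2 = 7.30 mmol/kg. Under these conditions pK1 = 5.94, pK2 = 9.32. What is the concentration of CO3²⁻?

[CO3²⁻] = 0.0858 mmol/kg

α₂ = 1 / (1 + [H⁺]/K2 + [H⁺]²/(K1K2)) = 1 / (1 + 10^+1.91 + 10^+0.44)
   = 1 / (1 + 81.283 + 2.7542) = 1/85.037 = 0.01176
[CO3²⁻] = α₂ × DIC = 0.01176 × 7.30 = 0.0858 mmol/kg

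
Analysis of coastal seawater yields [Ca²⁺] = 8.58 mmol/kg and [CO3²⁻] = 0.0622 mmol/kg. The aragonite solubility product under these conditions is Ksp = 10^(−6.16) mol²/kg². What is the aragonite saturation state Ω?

Ksp = 10^(−6.16) = 6.918×10^-7
Ω = [Ca²⁺][CO3²⁻]/Ksp = (8.58×10^-3)(0.0622×10^-3) / 6.918×10^-7 = 0.771

Ω = 0.771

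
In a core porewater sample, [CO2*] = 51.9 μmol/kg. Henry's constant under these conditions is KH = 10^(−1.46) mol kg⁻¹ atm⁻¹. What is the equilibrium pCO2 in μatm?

KH = 10^(−1.46) = 3.467×10^-2 mol kg⁻¹ atm⁻¹
pCO2 = [CO2*]/KH = 51.9×10^-6 / 3.467×10^-2 = 1.50×10^-3 atm = 1500 μatm

pCO2 = 1500 μatm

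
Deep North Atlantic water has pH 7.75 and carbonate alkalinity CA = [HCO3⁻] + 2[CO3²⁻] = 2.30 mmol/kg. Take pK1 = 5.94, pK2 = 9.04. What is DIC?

CA = [HCO3⁻] + 2[CO3²⁻] = (α₁ + 2α₂)·DIC
At pH 7.75: [H⁺]/K1 = 10^-1.81 = 0.015488, K2/[H⁺] = 10^-1.29 = 0.051286
α₁ = 1/(1 + 0.015488 + 0.051286) = 1/1.0668 = 0.9374; α₂ = α₁·K2/[H⁺] = 0.04808
α₁ + 2α₂ = 1.0336
DIC = CA / (α₁ + 2α₂) = 2.30 / 1.0336 = 2.23 mmol/kg

DIC = 2.23 mmol/kg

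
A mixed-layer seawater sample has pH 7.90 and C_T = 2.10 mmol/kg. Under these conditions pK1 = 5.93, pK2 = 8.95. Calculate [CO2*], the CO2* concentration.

α₀ = 1 / (1 + K1/[H⁺] + K1K2/[H⁺]²) = 1 / (1 + 10^+1.97 + 10^+0.92)
   = 1 / (1 + 93.325 + 8.3176) = 1/102.64 = 0.009742
[CO2*] = α₀ × DIC = 0.009742 × 2.10 = 0.0205 mmol/kg

[CO2*] = 0.0205 mmol/kg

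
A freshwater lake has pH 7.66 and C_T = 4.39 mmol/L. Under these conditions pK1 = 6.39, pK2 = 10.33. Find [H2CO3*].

[CO2*] = 0.223 mmol/L

α₀ = 1 / (1 + K1/[H⁺] + K1K2/[H⁺]²) = 1 / (1 + 10^+1.27 + 10^-1.40)
   = 1 / (1 + 18.621 + 0.039811) = 1/19.661 = 0.05086
[CO2*] = α₀ × DIC = 0.05086 × 4.39 = 0.223 mmol/L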